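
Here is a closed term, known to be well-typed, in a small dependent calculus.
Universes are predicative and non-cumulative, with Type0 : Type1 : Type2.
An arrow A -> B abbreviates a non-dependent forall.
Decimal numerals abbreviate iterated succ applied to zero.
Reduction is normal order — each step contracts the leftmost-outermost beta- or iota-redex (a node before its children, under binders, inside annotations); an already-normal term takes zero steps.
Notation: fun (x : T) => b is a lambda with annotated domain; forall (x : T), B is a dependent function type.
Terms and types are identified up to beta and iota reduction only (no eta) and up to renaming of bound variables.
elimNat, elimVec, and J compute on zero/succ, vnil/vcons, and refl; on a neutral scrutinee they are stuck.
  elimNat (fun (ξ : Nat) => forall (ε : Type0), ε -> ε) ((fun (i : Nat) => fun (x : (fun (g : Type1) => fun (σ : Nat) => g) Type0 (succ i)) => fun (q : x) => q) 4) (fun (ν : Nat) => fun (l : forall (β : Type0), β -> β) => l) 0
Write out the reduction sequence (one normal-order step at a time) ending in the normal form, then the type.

reduction (normal order):
  elimNat (fun (ξ : Nat) => forall (ε : Type0), ε -> ε) ((fun (i : Nat) => fun (x : (fun (g : Type1) => fun (σ : Nat) => g) Type0 (succ i)) => fun (q : x) => q) 4) (fun (ν : Nat) => fun (l : forall (β : Type0), β -> β) => l) 0
  ~> (fun (ξ : Nat) => fun (ε : (fun (i : Type1) => fun (x : Nat) => i) Type0 (succ ξ)) => fun (g : ε) => g) 4
  ~> fun (ξ : (fun (ε : Type1) => fun (i : Nat) => ε) Type0 5) => fun (x : ξ) => x
  ~> fun (ξ : (fun (ε : Nat) => Type0) 5) => fun (i : ξ) => i
  ~> fun (ξ : Type0) => fun (ε : ξ) => ε
the term's type:
  forall (ξ : Type0), ξ -> ξ


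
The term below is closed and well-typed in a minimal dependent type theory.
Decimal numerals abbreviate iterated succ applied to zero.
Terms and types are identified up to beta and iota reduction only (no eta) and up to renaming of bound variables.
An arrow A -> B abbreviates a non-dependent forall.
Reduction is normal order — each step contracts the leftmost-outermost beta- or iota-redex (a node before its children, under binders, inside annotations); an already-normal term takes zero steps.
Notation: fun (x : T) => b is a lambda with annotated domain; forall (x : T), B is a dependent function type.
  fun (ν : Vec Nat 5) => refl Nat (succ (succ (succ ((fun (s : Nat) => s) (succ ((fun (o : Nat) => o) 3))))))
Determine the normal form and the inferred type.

normal form:
  fun (ν : Vec Nat 5) => refl Nat 7
type:
  Vec Nat 5 -> Eq Nat 7 7
observation: 2 normal-order steps separate the term from its normal form.


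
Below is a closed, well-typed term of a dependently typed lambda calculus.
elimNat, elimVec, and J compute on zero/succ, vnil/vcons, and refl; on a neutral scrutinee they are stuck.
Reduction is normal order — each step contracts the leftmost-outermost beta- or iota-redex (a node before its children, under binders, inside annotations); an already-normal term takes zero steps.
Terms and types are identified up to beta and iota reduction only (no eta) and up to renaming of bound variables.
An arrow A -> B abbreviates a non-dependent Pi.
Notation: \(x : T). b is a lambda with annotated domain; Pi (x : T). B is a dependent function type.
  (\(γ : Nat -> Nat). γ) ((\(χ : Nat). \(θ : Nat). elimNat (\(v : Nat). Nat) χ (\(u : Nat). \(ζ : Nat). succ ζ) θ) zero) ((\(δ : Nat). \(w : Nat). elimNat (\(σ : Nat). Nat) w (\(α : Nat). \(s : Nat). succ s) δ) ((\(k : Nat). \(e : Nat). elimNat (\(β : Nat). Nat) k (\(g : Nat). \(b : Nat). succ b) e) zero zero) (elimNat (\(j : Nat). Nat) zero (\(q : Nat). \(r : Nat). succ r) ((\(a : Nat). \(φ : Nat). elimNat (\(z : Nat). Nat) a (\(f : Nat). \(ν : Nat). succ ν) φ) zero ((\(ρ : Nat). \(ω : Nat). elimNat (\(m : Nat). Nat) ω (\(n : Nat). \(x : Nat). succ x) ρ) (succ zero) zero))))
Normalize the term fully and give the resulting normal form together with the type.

resulting normal form:
  succ zero
inferred type:
  Nat


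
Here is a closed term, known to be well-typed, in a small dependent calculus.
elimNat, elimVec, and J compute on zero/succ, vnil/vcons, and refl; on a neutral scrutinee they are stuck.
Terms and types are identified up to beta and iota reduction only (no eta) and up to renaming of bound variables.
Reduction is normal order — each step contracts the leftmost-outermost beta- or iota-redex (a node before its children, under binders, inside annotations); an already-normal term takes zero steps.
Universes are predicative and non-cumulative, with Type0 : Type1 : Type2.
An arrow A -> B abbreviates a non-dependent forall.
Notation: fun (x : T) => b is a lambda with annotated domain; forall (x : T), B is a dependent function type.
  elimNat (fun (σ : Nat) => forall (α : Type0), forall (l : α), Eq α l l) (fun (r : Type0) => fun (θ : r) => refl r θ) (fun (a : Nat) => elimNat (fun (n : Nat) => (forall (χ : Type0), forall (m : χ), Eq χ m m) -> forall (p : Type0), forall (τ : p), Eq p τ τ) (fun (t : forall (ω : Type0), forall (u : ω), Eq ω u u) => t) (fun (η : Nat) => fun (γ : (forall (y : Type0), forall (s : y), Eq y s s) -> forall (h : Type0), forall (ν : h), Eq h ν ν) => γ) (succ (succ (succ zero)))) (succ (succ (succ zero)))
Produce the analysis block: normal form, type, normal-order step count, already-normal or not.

normal form:
  fun (σ : Type0) => fun (α : σ) => refl σ α
type:
  forall (σ : Type0), forall (α : σ), Eq σ α α
normal-order step count: 40
started in normal form: no
first contracted redex: an elimNat iota-redex


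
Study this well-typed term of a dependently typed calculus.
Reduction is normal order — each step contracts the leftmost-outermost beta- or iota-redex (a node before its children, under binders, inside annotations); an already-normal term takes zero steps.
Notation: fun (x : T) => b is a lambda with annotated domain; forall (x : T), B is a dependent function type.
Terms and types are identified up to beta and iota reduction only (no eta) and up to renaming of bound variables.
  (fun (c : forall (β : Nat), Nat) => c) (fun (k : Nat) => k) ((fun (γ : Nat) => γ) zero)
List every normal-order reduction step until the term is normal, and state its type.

normal-order reduction sequence:
  (fun (c : forall (β : Nat), Nat) => c) (fun (k : Nat) => k) ((fun (γ : Nat) => γ) zero)
  ~> (fun (c : Nat) => c) ((fun (β : Nat) => β) zero)
  ~> (fun (c : Nat) => c) zero
  ~> zero
type:
  Nat


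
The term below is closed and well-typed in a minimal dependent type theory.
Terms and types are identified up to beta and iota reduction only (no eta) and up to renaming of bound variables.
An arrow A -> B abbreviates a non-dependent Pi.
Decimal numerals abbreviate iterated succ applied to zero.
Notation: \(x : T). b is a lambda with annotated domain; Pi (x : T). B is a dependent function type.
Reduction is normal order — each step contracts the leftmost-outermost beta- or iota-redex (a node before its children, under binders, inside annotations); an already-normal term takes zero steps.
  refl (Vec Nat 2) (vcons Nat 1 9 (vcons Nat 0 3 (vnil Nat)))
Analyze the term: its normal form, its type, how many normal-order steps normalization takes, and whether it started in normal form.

normal form:
  refl (Vec Nat 2) (vcons Nat 1 9 (vcons Nat 0 3 (vnil Nat)))
the term's type:
  Eq (Vec Nat 2) (vcons Nat 1 9 (vcons Nat 0 3 (vnil Nat))) (vcons Nat 1 9 (vcons Nat 0 3 (vnil Nat)))
normal-order step count: 0
already normal: yes


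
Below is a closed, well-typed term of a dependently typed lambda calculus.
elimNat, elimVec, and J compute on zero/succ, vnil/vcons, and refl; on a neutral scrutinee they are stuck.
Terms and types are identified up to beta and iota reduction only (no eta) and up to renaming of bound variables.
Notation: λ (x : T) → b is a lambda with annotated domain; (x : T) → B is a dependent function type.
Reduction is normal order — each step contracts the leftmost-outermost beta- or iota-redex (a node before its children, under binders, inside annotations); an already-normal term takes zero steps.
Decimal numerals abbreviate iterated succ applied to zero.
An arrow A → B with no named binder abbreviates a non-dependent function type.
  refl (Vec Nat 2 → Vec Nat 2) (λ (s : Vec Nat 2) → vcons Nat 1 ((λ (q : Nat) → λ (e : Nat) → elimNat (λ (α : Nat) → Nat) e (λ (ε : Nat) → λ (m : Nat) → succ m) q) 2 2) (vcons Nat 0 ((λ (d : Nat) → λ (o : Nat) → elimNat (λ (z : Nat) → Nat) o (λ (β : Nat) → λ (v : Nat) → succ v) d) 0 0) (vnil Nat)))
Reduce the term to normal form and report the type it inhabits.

resulting normal form:
  refl (Vec Nat 2 → Vec Nat 2) (λ (s : Vec Nat 2) → vcons Nat 1 4 (vcons Nat 0 0 (vnil Nat)))
the term's type:
  Eq (Vec Nat 2 → Vec Nat 2) (λ (s : Vec Nat 2) → vcons Nat 1 4 (vcons Nat 0 0 (vnil Nat))) (λ (q : Vec Nat 2) → vcons Nat 1 4 (vcons Nat 0 0 (vnil Nat)))
observation: the term reaches its normal form after 12 normal-order steps.


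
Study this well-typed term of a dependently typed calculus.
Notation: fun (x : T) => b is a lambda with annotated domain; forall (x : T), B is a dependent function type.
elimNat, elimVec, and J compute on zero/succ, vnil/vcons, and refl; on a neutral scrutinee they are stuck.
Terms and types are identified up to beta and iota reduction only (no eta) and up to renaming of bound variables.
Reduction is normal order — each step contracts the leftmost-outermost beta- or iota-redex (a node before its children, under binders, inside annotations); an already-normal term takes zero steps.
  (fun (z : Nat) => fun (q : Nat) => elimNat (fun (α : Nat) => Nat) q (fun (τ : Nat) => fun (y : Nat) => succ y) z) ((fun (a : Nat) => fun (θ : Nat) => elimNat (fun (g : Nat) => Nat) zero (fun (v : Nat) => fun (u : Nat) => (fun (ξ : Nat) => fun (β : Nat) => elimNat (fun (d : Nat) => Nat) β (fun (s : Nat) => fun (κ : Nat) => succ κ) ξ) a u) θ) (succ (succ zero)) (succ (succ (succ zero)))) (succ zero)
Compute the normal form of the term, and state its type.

reduced normal form:
  succ (succ (succ (succ (succ (succ (succ zero))))))
type:
  Nat


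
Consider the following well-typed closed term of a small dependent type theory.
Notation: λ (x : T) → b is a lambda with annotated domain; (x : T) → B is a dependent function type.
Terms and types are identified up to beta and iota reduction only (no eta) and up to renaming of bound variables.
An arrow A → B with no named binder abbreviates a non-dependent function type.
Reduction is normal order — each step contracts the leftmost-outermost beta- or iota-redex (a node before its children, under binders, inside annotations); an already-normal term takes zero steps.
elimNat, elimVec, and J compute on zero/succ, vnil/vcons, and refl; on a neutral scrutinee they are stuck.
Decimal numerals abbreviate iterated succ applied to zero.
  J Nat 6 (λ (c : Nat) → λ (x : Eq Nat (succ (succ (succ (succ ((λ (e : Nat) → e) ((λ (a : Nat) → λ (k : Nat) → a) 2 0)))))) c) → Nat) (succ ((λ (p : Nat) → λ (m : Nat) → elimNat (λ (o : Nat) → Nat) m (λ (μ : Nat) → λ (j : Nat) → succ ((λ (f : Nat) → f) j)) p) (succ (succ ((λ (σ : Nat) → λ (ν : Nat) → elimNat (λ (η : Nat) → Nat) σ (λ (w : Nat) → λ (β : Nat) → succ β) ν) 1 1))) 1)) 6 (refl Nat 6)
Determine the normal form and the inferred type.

resulting normal form:
  6
the term's type:
  Nat


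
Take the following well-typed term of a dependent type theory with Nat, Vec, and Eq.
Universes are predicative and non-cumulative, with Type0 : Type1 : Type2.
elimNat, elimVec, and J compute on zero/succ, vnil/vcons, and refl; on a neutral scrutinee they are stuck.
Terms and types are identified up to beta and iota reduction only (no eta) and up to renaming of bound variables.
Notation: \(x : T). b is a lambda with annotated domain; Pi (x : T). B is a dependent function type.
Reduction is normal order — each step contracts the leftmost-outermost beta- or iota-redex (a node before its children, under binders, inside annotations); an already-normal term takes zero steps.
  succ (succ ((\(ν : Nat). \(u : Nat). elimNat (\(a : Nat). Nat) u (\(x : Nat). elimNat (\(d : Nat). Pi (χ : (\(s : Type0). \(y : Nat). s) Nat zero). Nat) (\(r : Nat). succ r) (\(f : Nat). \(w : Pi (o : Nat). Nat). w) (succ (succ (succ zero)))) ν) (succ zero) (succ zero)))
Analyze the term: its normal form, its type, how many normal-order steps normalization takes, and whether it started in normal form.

reduced normal form:
  succ (succ (succ (succ zero)))
type:
  Nat
reduction steps (normal order): 16
term was already normal: no
first contracted redex: a beta-redex


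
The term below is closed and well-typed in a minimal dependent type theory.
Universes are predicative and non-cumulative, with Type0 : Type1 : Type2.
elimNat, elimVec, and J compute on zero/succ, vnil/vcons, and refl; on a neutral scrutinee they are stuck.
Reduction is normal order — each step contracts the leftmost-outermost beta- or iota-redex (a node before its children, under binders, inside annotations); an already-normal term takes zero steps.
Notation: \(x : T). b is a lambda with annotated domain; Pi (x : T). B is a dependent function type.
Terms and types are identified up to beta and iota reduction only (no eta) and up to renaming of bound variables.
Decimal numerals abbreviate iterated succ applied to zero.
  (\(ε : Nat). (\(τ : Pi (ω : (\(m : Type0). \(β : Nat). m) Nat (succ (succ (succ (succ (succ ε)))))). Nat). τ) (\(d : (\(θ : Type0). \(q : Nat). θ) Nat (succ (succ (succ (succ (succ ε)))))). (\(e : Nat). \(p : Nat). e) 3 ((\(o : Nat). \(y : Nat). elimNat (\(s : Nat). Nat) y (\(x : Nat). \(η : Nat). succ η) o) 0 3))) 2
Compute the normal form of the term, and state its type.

normal form:
  \(ε : Nat). 3
inferred type:
  Pi (ε : Nat). Nat
observation: normalization takes exactly 6 steps under the normal-order strategy.


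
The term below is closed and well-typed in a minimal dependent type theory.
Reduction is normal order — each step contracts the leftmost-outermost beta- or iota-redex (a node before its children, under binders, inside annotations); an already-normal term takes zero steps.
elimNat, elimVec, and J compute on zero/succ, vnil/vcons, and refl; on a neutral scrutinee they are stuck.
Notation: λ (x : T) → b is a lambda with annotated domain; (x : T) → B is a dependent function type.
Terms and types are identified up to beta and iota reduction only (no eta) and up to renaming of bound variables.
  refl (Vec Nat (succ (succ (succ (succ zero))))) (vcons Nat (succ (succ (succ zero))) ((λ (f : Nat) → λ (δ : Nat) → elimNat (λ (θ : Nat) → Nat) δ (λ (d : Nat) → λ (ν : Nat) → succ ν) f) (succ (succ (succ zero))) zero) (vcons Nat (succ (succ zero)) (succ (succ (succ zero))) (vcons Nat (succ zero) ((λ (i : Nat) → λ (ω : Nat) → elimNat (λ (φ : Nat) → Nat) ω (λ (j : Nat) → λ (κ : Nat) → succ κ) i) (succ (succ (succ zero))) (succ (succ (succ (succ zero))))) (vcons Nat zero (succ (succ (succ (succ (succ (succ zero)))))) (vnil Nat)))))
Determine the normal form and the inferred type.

normal form:
  refl (Vec Nat (succ (succ (succ (succ zero))))) (vcons Nat (succ (succ (succ zero))) (succ (succ (succ zero))) (vcons Nat (succ (succ zero)) (succ (succ (succ zero))) (vcons Nat (succ zero) (succ (succ (succ (succ (succ (succ (succ zero))))))) (vcons Nat zero (succ (succ (succ (succ (succ (succ zero)))))) (vnil Nat)))))
inferred type:
  Eq (Vec Nat (succ (succ (succ (succ zero))))) (vcons Nat (succ (succ (succ zero))) (succ (succ (succ zero))) (vcons Nat (succ (succ zero)) (succ (succ (succ zero))) (vcons Nat (succ zero) (succ (succ (succ (succ (succ (succ (succ zero))))))) (vcons Nat zero (succ (succ (succ (succ (succ (succ zero)))))) (vnil Nat))))) (vcons Nat (succ (succ (succ zero))) (succ (succ (succ zero))) (vcons Nat (succ (succ zero)) (succ (succ (succ zero))) (vcons Nat (succ zero) (succ (succ (succ (succ (succ (succ (succ zero))))))) (vcons Nat zero (succ (succ (succ (succ (succ (succ zero)))))) (vnil Nat)))))


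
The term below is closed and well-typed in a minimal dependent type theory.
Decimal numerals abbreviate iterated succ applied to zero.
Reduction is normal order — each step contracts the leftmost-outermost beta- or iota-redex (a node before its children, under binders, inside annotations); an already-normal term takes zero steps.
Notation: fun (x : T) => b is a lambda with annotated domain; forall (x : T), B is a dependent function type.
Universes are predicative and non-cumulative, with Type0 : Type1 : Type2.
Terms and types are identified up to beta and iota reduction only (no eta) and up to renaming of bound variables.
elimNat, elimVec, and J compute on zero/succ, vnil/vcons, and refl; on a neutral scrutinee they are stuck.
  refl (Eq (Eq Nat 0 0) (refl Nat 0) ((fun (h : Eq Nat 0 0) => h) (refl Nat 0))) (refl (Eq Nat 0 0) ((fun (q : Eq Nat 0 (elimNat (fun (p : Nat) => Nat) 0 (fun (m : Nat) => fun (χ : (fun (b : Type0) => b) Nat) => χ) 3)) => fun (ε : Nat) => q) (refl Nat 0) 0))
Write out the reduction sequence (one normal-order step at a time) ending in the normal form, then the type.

normal-order reduction:
  refl (Eq (Eq Nat 0 0) (refl Nat 0) ((fun (h : Eq Nat 0 0) => h) (refl Nat 0))) (refl (Eq Nat 0 0) ((fun (q : Eq Nat 0 (elimNat (fun (p : Nat) => Nat) 0 (fun (m : Nat) => fun (χ : (fun (b : Type0) => b) Nat) => χ) 3)) => fun (ε : Nat) => q) (refl Nat 0) 0))
  ~> refl (Eq (Eq Nat 0 0) (refl Nat 0) (refl Nat 0)) (refl (Eq Nat 0 0) ((fun (h : Eq Nat 0 (elimNat (fun (q : Nat) => Nat) 0 (fun (p : Nat) => fun (m : (fun (χ : Type0) => χ) Nat) => m) 3)) => fun (b : Nat) => h) (refl Nat 0) 0))
  ~> refl (Eq (Eq Nat 0 0) (refl Nat 0) (refl Nat 0)) (refl (Eq Nat 0 0) ((fun (h : Nat) => refl Nat 0) 0))
  ~> refl (Eq (Eq Nat 0 0) (refl Nat 0) (refl Nat 0)) (refl (Eq Nat 0 0) (refl Nat 0))
inferred type:
  Eq (Eq (Eq Nat 0 0) (refl Nat 0) (refl Nat 0)) (refl (Eq Nat 0 0) (refl Nat 0)) (refl (Eq Nat 0 0) (refl Nat 0))


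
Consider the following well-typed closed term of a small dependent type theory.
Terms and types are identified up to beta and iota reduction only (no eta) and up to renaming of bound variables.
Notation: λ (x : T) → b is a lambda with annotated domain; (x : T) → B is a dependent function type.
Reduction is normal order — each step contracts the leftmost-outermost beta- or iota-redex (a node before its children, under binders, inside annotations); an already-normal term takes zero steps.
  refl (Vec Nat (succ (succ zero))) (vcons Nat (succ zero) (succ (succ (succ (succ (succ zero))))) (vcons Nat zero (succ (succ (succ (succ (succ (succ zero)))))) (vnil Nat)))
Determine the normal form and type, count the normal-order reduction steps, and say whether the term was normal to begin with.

resulting normal form:
  refl (Vec Nat (succ (succ zero))) (vcons Nat (succ zero) (succ (succ (succ (succ (succ zero))))) (vcons Nat zero (succ (succ (succ (succ (succ (succ zero)))))) (vnil Nat)))
type:
  Eq (Vec Nat (succ (succ zero))) (vcons Nat (succ zero) (succ (succ (succ (succ (succ zero))))) (vcons Nat zero (succ (succ (succ (succ (succ (succ zero)))))) (vnil Nat))) (vcons Nat (succ zero) (succ (succ (succ (succ (succ zero))))) (vcons Nat zero (succ (succ (succ (succ (succ (succ zero)))))) (vnil Nat)))
steps to reach normal form (normal order): 0
already normal: yes


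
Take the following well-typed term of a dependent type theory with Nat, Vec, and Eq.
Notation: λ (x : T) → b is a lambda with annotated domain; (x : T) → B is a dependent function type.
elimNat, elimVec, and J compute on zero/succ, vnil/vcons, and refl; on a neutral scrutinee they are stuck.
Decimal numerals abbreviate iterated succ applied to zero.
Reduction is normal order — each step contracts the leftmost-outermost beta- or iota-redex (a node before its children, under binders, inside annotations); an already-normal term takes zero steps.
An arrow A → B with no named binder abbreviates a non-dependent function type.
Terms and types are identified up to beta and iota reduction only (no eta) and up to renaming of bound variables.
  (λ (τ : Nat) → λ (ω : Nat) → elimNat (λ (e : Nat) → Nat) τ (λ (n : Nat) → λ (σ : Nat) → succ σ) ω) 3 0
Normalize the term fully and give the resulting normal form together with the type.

resulting normal form:
  3
type:
  Nat


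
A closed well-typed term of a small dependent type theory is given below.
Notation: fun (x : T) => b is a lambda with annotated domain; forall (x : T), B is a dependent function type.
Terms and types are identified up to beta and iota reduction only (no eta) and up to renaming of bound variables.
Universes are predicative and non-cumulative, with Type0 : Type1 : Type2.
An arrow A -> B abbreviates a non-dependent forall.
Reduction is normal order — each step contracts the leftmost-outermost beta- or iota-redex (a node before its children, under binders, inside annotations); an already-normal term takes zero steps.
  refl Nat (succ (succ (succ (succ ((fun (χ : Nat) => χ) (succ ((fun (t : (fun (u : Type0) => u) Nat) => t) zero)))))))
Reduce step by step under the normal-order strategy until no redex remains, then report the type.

normal-order reduction:
  refl Nat (succ (succ (succ (succ ((fun (χ : Nat) => χ) (succ ((fun (t : (fun (u : Type0) => u) Nat) => t) zero)))))))
  ~> refl Nat (succ (succ (succ (succ (succ ((fun (χ : (fun (t : Type0) => t) Nat) => χ) zero))))))
  ~> refl Nat (succ (succ (succ (succ (succ zero)))))
the term's type:
  Eq Nat (succ (succ (succ (succ (succ zero))))) (succ (succ (succ (succ (succ zero)))))


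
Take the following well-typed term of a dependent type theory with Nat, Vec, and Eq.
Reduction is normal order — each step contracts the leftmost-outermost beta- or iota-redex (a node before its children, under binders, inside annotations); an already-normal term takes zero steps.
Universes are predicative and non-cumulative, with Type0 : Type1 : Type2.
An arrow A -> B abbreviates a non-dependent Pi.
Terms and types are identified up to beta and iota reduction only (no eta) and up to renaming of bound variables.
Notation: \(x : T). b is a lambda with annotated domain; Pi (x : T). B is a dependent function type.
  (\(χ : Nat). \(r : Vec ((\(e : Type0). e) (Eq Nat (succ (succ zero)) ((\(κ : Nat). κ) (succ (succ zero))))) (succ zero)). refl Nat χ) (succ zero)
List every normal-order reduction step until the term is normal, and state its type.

normal-order reduction sequence:
  (\(χ : Nat). \(r : Vec ((\(e : Type0). e) (Eq Nat (succ (succ zero)) ((\(κ : Nat). κ) (succ (succ zero))))) (succ zero)). refl Nat χ) (succ zero)
  ~> \(χ : Vec ((\(r : Type0). r) (Eq Nat (succ (succ zero)) ((\(e : Nat). e) (succ (succ zero))))) (succ zero)). refl Nat (succ zero)
  ~> \(χ : Vec (Eq Nat (succ (succ zero)) ((\(r : Nat). r) (succ (succ zero)))) (succ zero)). refl Nat (succ zero)
  ~> \(χ : Vec (Eq Nat (succ (succ zero)) (succ (succ zero))) (succ zero)). refl Nat (succ zero)
type:
  Vec (Eq Nat (succ (succ zero)) (succ (succ zero))) (succ zero) -> Eq Nat (succ zero) (succ zero)


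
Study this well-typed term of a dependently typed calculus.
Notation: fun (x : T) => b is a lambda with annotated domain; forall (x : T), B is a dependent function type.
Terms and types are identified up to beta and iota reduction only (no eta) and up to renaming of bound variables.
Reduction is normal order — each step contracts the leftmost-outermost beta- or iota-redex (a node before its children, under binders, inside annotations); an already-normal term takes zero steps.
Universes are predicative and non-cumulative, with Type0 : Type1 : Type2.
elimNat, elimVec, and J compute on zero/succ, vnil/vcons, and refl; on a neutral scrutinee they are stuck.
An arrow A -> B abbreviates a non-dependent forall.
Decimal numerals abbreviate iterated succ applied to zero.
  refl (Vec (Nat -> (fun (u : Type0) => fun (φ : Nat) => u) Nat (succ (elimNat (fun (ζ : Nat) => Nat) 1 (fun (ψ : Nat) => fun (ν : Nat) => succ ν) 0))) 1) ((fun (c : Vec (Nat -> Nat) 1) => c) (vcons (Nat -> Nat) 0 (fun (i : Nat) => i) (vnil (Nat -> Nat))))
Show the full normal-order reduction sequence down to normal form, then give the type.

reduction (normal order):
  refl (Vec (Nat -> (fun (u : Type0) => fun (φ : Nat) => u) Nat (succ (elimNat (fun (ζ : Nat) => Nat) 1 (fun (ψ : Nat) => fun (ν : Nat) => succ ν) 0))) 1) ((fun (c : Vec (Nat -> Nat) 1) => c) (vcons (Nat -> Nat) 0 (fun (i : Nat) => i) (vnil (Nat -> Nat))))
  ~> refl (Vec (Nat -> (fun (u : Nat) => Nat) (succ (elimNat (fun (φ : Nat) => Nat) 1 (fun (ζ : Nat) => fun (ψ : Nat) => succ ψ) 0))) 1) ((fun (ν : Vec (Nat -> Nat) 1) => ν) (vcons (Nat -> Nat) 0 (fun (c : Nat) => c) (vnil (Nat -> Nat))))
  ~> refl (Vec (Nat -> Nat) 1) ((fun (u : Vec (Nat -> Nat) 1) => u) (vcons (Nat -> Nat) 0 (fun (φ : Nat) => φ) (vnil (Nat -> Nat))))
  ~> refl (Vec (Nat -> Nat) 1) (vcons (Nat -> Nat) 0 (fun (u : Nat) => u) (vnil (Nat -> Nat)))
the term's type:
  Eq (Vec (Nat -> Nat) 1) (vcons (Nat -> Nat) 0 (fun (u : Nat) => u) (vnil (Nat -> Nat))) (vcons (Nat -> Nat) 0 (fun (φ : Nat) => φ) (vnil (Nat -> Nat)))


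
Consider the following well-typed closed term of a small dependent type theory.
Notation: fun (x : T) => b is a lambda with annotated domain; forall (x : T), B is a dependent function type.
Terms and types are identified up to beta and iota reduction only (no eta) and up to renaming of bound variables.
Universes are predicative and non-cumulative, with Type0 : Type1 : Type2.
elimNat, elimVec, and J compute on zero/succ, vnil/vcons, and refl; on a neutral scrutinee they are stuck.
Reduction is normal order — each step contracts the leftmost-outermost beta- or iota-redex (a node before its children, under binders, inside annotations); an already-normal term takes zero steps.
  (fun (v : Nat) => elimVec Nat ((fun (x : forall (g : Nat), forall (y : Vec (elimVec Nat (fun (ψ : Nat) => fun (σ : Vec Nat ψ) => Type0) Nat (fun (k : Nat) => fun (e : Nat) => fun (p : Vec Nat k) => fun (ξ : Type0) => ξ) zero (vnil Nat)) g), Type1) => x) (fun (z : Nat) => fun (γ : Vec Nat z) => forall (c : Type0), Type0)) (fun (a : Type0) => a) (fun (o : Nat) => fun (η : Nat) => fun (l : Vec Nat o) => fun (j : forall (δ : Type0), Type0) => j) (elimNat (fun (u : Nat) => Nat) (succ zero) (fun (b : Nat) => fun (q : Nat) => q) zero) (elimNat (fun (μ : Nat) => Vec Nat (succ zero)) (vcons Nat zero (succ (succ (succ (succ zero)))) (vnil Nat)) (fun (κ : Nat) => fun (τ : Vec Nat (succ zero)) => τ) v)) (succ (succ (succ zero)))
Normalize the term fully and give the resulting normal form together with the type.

reduced normal form:
  fun (v : Type0) => v
the term's type:
  forall (v : Type0), Type0


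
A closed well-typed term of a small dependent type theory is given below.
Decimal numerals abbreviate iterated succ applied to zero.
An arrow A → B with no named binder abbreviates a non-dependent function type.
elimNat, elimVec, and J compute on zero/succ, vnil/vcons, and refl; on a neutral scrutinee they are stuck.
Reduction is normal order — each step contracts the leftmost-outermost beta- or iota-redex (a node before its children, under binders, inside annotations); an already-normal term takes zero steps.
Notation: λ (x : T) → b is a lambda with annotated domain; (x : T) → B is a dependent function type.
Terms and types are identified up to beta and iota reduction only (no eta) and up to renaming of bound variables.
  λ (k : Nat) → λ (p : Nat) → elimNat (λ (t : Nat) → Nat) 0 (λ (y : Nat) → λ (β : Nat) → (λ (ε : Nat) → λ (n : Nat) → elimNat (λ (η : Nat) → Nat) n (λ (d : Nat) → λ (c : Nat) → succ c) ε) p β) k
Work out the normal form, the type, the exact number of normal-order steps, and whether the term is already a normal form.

normal form:
  λ (k : Nat) → λ (p : Nat) → elimNat (λ (t : Nat) → Nat) 0 (λ (y : Nat) → λ (β : Nat) → elimNat (λ (ε : Nat) → Nat) β (λ (n : Nat) → λ (η : Nat) → succ η) p) k
type:
  Nat → Nat → Nat
steps to reach normal form (normal order): 2
already normal: no
first redex: a beta-redex


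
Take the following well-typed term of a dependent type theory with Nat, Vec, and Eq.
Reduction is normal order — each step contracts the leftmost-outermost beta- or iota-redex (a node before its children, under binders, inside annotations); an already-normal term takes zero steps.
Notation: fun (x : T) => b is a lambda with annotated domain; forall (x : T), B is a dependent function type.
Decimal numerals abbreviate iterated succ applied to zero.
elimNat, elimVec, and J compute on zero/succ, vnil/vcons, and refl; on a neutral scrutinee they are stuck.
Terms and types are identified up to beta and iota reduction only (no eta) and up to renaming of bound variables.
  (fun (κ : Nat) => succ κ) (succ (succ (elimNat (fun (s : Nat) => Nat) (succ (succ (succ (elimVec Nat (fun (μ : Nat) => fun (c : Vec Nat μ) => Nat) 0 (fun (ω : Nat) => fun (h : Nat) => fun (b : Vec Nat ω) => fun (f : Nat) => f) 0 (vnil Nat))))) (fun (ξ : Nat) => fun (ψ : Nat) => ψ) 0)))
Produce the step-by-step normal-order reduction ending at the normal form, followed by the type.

normal-order reduction sequence:
  (fun (κ : Nat) => succ κ) (succ (succ (elimNat (fun (s : Nat) => Nat) (succ (succ (succ (elimVec Nat (fun (μ : Nat) => fun (c : Vec Nat μ) => Nat) 0 (fun (ω : Nat) => fun (h : Nat) => fun (b : Vec Nat ω) => fun (f : Nat) => f) 0 (vnil Nat))))) (fun (ξ : Nat) => fun (ψ : Nat) => ψ) 0)))
  ~> succ (succ (succ (elimNat (fun (κ : Nat) => Nat) (succ (succ (succ (elimVec Nat (fun (s : Nat) => fun (μ : Vec Nat s) => Nat) 0 (fun (c : Nat) => fun (ω : Nat) => fun (h : Vec Nat c) => fun (b : Nat) => b) 0 (vnil Nat))))) (fun (f : Nat) => fun (ξ : Nat) => ξ) 0)))
  ~> succ (succ (succ (succ (succ (succ (elimVec Nat (fun (κ : Nat) => fun (s : Vec Nat κ) => Nat) 0 (fun (μ : Nat) => fun (c : Nat) => fun (ω : Vec Nat μ) => fun (h : Nat) => h) 0 (vnil Nat)))))))
  ~> 6
the term's type:
  Nat


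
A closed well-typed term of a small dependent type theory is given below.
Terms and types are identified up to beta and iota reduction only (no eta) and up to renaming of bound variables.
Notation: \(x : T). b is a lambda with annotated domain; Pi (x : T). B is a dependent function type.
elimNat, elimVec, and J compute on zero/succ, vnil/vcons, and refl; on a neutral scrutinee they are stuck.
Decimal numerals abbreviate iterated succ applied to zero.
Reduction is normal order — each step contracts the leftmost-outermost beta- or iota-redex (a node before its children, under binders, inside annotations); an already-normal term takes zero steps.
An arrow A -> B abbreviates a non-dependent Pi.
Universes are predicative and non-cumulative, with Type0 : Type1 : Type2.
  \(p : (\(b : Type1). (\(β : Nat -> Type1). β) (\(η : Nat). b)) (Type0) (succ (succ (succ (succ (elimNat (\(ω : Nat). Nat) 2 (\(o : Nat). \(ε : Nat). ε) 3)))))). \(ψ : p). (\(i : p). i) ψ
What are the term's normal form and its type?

reduced normal form:
  \(p : Type0). \(b : p). b
inferred type:
  Pi (p : Type0). p -> p


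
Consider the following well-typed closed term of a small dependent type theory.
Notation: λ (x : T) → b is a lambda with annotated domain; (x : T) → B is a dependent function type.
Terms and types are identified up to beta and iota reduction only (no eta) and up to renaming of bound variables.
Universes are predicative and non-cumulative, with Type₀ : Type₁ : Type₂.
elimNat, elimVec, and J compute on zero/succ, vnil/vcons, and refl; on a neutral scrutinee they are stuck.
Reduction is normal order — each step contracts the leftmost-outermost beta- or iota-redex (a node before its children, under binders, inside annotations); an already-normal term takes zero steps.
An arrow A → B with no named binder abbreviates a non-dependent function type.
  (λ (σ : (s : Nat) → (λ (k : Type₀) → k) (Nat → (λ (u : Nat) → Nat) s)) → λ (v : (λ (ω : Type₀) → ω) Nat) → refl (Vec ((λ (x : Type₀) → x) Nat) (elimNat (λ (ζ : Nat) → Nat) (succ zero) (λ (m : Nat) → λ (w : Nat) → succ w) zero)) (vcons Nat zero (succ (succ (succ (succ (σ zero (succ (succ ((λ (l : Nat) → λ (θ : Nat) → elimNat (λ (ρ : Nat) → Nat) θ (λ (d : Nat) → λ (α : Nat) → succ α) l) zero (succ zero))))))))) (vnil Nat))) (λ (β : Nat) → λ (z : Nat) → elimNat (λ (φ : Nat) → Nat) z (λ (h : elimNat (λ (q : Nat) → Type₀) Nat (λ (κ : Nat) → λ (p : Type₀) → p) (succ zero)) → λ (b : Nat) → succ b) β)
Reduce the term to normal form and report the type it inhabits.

normal form:
  λ (σ : Nat) → refl (Vec Nat (succ zero)) (vcons Nat zero (succ (succ (succ (succ (succ (succ (succ zero))))))) (vnil Nat))
inferred type:
  Nat → Eq (Vec Nat (succ zero)) (vcons Nat zero (succ (succ (succ (succ (succ (succ (succ zero))))))) (vnil Nat)) (vcons Nat zero (succ (succ (succ (succ (succ (succ (succ zero))))))) (vnil Nat))


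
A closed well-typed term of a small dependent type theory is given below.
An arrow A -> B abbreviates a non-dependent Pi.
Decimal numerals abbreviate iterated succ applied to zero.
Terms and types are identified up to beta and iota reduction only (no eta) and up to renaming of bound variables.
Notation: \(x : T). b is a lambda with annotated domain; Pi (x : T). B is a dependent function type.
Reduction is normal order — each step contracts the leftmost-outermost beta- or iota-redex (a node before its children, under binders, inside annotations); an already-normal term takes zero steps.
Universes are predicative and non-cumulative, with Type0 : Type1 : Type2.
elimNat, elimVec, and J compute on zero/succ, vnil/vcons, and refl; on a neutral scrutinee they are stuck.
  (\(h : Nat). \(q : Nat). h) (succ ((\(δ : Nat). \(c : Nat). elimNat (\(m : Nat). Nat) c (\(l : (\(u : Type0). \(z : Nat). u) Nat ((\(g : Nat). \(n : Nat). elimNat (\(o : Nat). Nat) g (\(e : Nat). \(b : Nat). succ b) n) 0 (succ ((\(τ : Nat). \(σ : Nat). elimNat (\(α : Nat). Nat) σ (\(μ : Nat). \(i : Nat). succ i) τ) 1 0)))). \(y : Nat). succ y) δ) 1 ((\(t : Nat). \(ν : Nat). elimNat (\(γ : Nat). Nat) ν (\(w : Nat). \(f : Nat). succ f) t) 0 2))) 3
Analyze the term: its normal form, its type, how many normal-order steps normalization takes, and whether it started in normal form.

reduced normal form:
  4
type:
  Nat
reduction steps (normal order): 11
started in normal form: no
first contracted redex: a beta-redex


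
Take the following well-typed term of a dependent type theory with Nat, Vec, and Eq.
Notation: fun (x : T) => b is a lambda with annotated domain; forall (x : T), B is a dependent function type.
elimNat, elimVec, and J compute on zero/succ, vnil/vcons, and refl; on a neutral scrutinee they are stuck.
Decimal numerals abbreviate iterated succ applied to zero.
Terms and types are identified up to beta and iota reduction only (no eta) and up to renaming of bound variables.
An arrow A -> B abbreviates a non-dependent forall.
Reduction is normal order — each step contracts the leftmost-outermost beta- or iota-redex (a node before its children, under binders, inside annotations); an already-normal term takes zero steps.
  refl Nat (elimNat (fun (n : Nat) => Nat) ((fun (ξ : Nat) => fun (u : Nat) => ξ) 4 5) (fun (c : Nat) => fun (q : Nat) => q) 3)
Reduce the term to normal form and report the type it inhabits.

normal form:
  refl Nat 4
inferred type:
  Eq Nat 4 4
observation: the term reaches its normal form after 12 normal-order steps.


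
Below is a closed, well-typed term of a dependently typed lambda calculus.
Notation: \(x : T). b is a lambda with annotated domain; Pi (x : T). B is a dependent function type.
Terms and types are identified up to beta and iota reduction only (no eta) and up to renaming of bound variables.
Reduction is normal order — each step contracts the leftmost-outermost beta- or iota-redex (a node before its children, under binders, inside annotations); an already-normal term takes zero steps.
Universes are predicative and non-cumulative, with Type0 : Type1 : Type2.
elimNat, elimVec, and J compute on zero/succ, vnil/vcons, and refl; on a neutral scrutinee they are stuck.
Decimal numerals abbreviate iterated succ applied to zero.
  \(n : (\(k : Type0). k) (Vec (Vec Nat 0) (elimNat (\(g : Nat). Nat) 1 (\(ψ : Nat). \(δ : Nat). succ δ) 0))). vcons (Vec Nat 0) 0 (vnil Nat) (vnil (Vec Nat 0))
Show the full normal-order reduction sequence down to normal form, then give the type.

normal-order reduction:
  \(n : (\(k : Type0). k) (Vec (Vec Nat 0) (elimNat (\(g : Nat). Nat) 1 (\(ψ : Nat). \(δ : Nat). succ δ) 0))). vcons (Vec Nat 0) 0 (vnil Nat) (vnil (Vec Nat 0))
  ~> \(n : Vec (Vec Nat 0) (elimNat (\(k : Nat). Nat) 1 (\(g : Nat). \(ψ : Nat). succ ψ) 0)). vcons (Vec Nat 0) 0 (vnil Nat) (vnil (Vec Nat 0))
  ~> \(n : Vec (Vec Nat 0) 1). vcons (Vec Nat 0) 0 (vnil Nat) (vnil (Vec Nat 0))
the term's type:
  Pi (n : Vec (Vec Nat 0) 1). Vec (Vec Nat 0) 1


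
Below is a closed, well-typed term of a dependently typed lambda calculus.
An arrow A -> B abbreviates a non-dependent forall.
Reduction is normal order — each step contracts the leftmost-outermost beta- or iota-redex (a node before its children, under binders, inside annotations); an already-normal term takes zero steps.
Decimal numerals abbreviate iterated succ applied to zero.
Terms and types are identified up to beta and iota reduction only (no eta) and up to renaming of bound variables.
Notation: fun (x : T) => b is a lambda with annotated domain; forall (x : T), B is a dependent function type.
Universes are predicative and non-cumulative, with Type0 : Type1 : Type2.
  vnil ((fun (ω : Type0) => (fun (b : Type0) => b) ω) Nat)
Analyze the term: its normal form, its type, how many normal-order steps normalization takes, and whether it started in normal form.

normal form:
  vnil Nat
inferred type:
  Vec Nat 0
normal-order step count: 2
already normal: no
first contracted redex: a beta-redex


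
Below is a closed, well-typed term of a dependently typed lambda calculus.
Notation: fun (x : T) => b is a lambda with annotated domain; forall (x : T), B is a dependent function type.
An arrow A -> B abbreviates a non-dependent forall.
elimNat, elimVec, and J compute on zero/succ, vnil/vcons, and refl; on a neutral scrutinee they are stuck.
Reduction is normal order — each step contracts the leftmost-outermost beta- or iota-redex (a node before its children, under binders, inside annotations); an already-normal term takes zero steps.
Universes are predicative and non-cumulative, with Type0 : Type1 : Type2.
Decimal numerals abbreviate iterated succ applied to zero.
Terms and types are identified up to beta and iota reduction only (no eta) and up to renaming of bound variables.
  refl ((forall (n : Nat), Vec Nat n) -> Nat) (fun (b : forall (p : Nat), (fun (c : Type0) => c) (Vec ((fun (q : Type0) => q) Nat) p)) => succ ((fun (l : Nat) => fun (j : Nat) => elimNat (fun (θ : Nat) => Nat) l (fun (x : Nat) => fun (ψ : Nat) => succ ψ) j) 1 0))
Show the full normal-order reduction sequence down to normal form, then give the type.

reduction (normal order):
  refl ((forall (n : Nat), Vec Nat n) -> Nat) (fun (b : forall (p : Nat), (fun (c : Type0) => c) (Vec ((fun (q : Type0) => q) Nat) p)) => succ ((fun (l : Nat) => fun (j : Nat) => elimNat (fun (θ : Nat) => Nat) l (fun (x : Nat) => fun (ψ : Nat) => succ ψ) j) 1 0))
  ~> refl ((forall (n : Nat), Vec Nat n) -> Nat) (fun (b : forall (p : Nat), Vec ((fun (c : Type0) => c) Nat) p) => succ ((fun (q : Nat) => fun (l : Nat) => elimNat (fun (j : Nat) => Nat) q (fun (θ : Nat) => fun (x : Nat) => succ x) l) 1 0))
  ~> refl ((forall (n : Nat), Vec Nat n) -> Nat) (fun (b : forall (p : Nat), Vec Nat p) => succ ((fun (c : Nat) => fun (q : Nat) => elimNat (fun (l : Nat) => Nat) c (fun (j : Nat) => fun (θ : Nat) => succ θ) q) 1 0))
  ~> refl ((forall (n : Nat), Vec Nat n) -> Nat) (fun (b : forall (p : Nat), Vec Nat p) => succ ((fun (c : Nat) => elimNat (fun (q : Nat) => Nat) 1 (fun (l : Nat) => fun (j : Nat) => succ j) c) 0))
  ~> refl ((forall (n : Nat), Vec Nat n) -> Nat) (fun (b : forall (p : Nat), Vec Nat p) => succ (elimNat (fun (c : Nat) => Nat) 1 (fun (q : Nat) => fun (l : Nat) => succ l) 0))
  ~> refl ((forall (n : Nat), Vec Nat n) -> Nat) (fun (b : forall (p : Nat), Vec Nat p) => 2)
the term's type:
  Eq ((forall (n : Nat), Vec Nat n) -> Nat) (fun (b : forall (p : Nat), Vec Nat p) => 2) (fun (c : forall (q : Nat), Vec Nat q) => 2)
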